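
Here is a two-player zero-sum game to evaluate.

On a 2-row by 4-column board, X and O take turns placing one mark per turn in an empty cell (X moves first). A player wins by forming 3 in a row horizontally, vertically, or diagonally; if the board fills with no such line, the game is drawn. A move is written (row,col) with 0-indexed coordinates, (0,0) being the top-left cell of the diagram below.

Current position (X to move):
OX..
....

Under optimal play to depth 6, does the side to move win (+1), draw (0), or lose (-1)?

[OX../....] X move#1: (0,2):+0/OXX./....*, (0,3):+0/OX.X/...., (1,0):+0/OX../X..., (1,1):+0/OX../.X.., (1,2):+0/OX../..X., (1,3):+0/OX../...X
[OXX./....] O move#2: (0,3):+0/OXXO/....*, (1,0):-1/OXX./O..., (1,1):-1/OXX./.O.., (1,2):-1/OXX./..O., (1,3):-1/OXX./...O
[OXXO/....] X move#3: (1,0):+0/OXXO/X...*, (1,1):+0/OXXO/.X.., (1,2):+0/OXXO/..X., (1,3):+0/OXXO/...X
[OXXO/X...] O move#4: (1,1):+0/OXXO/XO..*, (1,2):+0/OXXO/X.O., (1,3):+0/OXXO/X..O
[OXXO/XO..] X move#5: (1,2):+0/OXXO/XOX.*, (1,3):+0/OXXO/XO.X
[OXXO/XOX.] O move#6: (1,3):+0/OXXO/XOXO*
[OXXO/XOXO] end (terminal +0, X#7); searched OX../.... to 6

value(OX../...., X) = 0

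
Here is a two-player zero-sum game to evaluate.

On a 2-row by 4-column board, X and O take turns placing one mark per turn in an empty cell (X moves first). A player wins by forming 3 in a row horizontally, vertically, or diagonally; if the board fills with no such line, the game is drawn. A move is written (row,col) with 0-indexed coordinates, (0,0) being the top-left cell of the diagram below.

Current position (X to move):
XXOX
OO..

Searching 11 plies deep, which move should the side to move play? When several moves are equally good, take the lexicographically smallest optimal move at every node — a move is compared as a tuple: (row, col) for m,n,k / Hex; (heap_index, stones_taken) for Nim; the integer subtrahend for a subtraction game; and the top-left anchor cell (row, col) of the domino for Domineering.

X's best at [XXOX/OO..]: (1,2)

[XXOX/OO..] X move#1: (1,2):+0/XXOX/OOX.*, (1,3):-1/XXOX/OO.X
[XXOX/OOX.] O move#2: (1,3):+0/XXOX/OOXO*
[XXOX/OOXO] end (terminal +0, X#3); searched XXOX/OO.. to 11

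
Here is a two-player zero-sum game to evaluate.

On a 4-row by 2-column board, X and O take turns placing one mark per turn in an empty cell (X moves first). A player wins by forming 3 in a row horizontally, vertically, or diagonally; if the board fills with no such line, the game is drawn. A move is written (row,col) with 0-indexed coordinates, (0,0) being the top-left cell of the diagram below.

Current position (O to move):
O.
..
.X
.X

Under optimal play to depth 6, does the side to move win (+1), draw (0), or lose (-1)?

ply 1, O at O./../.X/.X | (0,1)=-1→OO/../.X/.X; (1,0)=-1→O./O./.X/.X; (1,1)=+0→O./.O/.X/.X*; (2,0)=-1→O./../OX/.X; (3,0)=-1→O./../.X/OX
ply 2, X at O./.O/.X/.X | (0,1)=+0→OX/.O/.X/.X*; (1,0)=+0→O./XO/.X/.X; (2,0)=+0→O./.O/XX/.X; (3,0)=+0→O./.O/.X/XX
ply 3, O at OX/.O/.X/.X | (1,0)=+0→OX/OO/.X/.X*; (2,0)=+0→OX/.O/OX/.X; (3,0)=+0→OX/.O/.X/OX
ply 4, X at OX/OO/.X/.X | (2,0)=+0→OX/OO/XX/.X*; (3,0)=-1→OX/OO/.X/XX
ply 5, O at OX/OO/XX/.X | (3,0)=+0→OX/OO/XX/OX*
ply 6: OX/OO/XX/OX is terminal +0 (X); from O./../.X/.X depth 6

value(O./../.X/.X, O) = 0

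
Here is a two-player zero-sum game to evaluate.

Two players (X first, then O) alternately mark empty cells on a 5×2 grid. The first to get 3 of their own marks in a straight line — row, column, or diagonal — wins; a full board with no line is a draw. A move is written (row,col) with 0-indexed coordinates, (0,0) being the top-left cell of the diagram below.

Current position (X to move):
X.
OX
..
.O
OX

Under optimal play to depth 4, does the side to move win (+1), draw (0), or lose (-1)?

p1 X@[X./OX/../.O/OX]: (0,1)[XX/OX/../.O/OX]+0* (2,0)[X./OX/X./.O/OX]+0 (2,1)[X./OX/.X/.O/OX]+0 (3,0)[X./OX/../XO/OX]+0
p2 O@[XX/OX/../.O/OX]: (2,0)[XX/OX/O./.O/OX]-1 (2,1)[XX/OX/.O/.O/OX]+0* (3,0)[XX/OX/../OO/OX]-1
p3 X@[XX/OX/.O/.O/OX]: (2,0)[XX/OX/XO/.O/OX]+0* (3,0)[XX/OX/.O/XO/OX]+0
p4 O@[XX/OX/XO/.O/OX]: (3,0)[XX/OX/XO/OO/OX]+0*
p5 X@[XX/OX/XO/OO/OX] terminal +0; root [X./OX/../.O/OX] d4

value(X./OX/../.O/OX, X) = 0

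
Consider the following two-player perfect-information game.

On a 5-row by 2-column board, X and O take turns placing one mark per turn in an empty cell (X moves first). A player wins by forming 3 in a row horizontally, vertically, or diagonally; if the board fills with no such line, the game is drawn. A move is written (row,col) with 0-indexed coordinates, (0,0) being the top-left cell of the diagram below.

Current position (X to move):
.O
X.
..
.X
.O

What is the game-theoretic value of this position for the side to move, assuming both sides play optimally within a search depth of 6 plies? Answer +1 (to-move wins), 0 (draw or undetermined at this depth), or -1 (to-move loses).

value(.O/X./../.X/.O, X) = +1

p1 X@[.O/X./../.X/.O]: (0,0)[XO/X./../.X/.O]+0 (1,1)[.O/XX/../.X/.O]+1* (2,0)[.O/X./X./.X/.O]+1 (2,1)[.O/X./.X/.X/.O]+1 (3,0)[.O/X./../XX/.O]+0 (4,0)[.O/X./../.X/XO]+0
p2 O@[.O/XX/../.X/.O]: (0,0)[OO/XX/../.X/.O]-1* (2,0)[.O/XX/O./.X/.O]-1 (2,1)[.O/XX/.O/.X/.O]-1 (3,0)[.O/XX/../OX/.O]-1 (4,0)[.O/XX/../.X/OO]-1
p3 X@[OO/XX/../.X/.O]: (2,0)[OO/XX/X./.X/.O]+1* (2,1)[OO/XX/.X/.X/.O]+1 (3,0)[OO/XX/../XX/.O]+1 (4,0)[OO/XX/../.X/XO]+0
p4 O@[OO/XX/X./.X/.O]: (2,1)[OO/XX/XO/.X/.O]-1* (3,0)[OO/XX/X./OX/.O]-1 (4,0)[OO/XX/X./.X/OO]-1
p5 X@[OO/XX/XO/.X/.O]: (3,0)[OO/XX/XO/XX/.O]+1* (4,0)[OO/XX/XO/.X/XO]+0
p6 O@[OO/XX/XO/XX/.O] terminal -1; root [.O/X./../.X/.O] d6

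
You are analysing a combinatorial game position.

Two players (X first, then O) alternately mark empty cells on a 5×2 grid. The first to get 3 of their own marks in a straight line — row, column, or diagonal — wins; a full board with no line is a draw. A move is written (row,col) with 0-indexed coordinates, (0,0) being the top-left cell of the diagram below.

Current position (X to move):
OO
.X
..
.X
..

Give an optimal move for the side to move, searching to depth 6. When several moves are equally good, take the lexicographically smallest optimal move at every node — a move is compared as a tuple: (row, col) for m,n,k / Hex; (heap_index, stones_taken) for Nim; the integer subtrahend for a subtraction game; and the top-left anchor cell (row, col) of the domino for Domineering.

ply 1, X at OO/.X/../.X/.. | (1,0)=+0→OO/XX/../.X/..; (2,0)=+1→OO/.X/X./.X/..*; (2,1)=+1→OO/.X/.X/.X/..; (3,0)=+1→OO/.X/../XX/..; (4,0)=+0→OO/.X/../.X/X.; (4,1)=+0→OO/.X/../.X/.X
ply 2, O at OO/.X/X./.X/.. | (1,0)=-1→OO/OX/X./.X/..*; (2,1)=-1→OO/.X/XO/.X/..; (3,0)=-1→OO/.X/X./OX/..; (4,0)=-1→OO/.X/X./.X/O.; (4,1)=-1→OO/.X/X./.X/.O
ply 3, X at OO/OX/X./.X/.. | (2,1)=+1→OO/OX/XX/.X/..*; (3,0)=+1→OO/OX/X./XX/..; (4,0)=+1→OO/OX/X./.X/X.; (4,1)=+0→OO/OX/X./.X/.X
ply 4: OO/OX/XX/.X/.. is terminal -1 (O); from OO/.X/../.X/.. depth 6

X's best at [OO/.X/../.X/..]: (2,0)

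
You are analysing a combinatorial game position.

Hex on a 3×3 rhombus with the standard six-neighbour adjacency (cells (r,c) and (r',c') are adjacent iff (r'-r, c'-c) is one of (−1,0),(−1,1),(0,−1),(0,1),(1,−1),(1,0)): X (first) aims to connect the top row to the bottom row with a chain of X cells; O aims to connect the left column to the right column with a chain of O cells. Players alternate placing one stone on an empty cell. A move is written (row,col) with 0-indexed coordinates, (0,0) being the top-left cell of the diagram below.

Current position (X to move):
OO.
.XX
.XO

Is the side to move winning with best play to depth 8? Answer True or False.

X winning at [OO./.XX/.XO]: True

[OO./.XX/.XO] X move#1: (0,2):+1/OOX/.XX/.XO*, (1,0):-1/OO./XXX/.XO, (2,0):-1/OO./.XX/XXO
[OOX/.XX/.XO] end (terminal -1, O#2); searched OO./.XX/.XO to 8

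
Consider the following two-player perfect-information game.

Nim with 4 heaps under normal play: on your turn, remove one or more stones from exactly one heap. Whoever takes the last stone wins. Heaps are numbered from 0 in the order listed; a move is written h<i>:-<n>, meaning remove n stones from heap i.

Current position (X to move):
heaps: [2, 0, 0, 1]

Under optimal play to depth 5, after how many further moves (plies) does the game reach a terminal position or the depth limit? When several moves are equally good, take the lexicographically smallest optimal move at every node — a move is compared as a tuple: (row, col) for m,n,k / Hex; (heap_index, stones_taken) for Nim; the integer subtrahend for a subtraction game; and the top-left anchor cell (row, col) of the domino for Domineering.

[(2,0,0,1)] X move#1: h0:-1:+1/(1,0,0,1)*, h0:-2:-1/(0,0,0,1), h3:-1:-1/(2,0,0,0)
[(1,0,0,1)] O move#2: h0:-1:-1/(0,0,0,1)*, h3:-1:-1/(1,0,0,0)
[(0,0,0,1)] X move#3: h3:-1:+1/(0,0,0,0)*
[(0,0,0,0)] end (terminal -1, O#4); searched (2,0,0,1) to 5

PV length from [(2,0,0,1)]: 3 plies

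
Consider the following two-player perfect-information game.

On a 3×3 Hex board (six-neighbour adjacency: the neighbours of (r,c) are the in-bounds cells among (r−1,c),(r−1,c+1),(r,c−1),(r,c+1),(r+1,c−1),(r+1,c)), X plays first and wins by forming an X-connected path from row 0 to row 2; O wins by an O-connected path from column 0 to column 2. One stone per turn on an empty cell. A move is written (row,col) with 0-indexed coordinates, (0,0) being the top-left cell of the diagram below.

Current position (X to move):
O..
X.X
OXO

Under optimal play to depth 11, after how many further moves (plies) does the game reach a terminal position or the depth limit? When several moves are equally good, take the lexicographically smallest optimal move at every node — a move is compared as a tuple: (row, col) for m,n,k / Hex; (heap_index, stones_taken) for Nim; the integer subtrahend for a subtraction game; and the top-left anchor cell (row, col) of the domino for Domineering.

ply 1, X at O../X.X/OXO | (0,1)=+1→OX./X.X/OXO*; (0,2)=+1→O.X/X.X/OXO; (1,1)=+1→O../XXX/OXO
ply 2, O at OX./X.X/OXO | (0,2)=-1→OXO/X.X/OXO*; (1,1)=-1→OX./XOX/OXO
ply 3, X at OXO/X.X/OXO | (1,1)=+1→OXO/XXX/OXO*
ply 4: OXO/XXX/OXO is terminal -1 (O); from O../X.X/OXO depth 11

PV length from [O../X.X/OXO]: 3 plies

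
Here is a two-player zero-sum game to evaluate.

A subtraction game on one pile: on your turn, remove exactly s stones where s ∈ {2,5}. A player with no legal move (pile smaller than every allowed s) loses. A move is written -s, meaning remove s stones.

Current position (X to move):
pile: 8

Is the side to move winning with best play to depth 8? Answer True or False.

X winning at [8]: False

[8] X move#1: -2:-1/6*, -5:-1/3
[6] O move#2: -2:+1/4*, -5:+1/1
[4] X move#3: -2:-1/2*
[2] O move#4: -2:+1/0*
[0] end (terminal -1, X#5); searched 8 to 8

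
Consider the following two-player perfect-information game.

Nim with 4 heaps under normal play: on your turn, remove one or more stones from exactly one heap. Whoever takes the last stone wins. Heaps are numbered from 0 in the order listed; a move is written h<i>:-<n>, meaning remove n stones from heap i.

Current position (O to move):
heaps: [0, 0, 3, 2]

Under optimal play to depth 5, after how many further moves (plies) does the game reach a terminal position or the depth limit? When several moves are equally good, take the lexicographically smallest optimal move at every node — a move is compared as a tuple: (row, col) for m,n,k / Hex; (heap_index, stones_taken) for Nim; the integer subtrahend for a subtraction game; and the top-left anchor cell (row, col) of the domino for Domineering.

p1 O@[(0,0,3,2)]: h2:-1[(0,0,2,2)]+1* h2:-2[(0,0,1,2)]-1 h2:-3[(0,0,0,2)]-1 h3:-1[(0,0,3,1)]-1 h3:-2[(0,0,3,0)]-1
p2 X@[(0,0,2,2)]: h2:-1[(0,0,1,2)]-1* h2:-2[(0,0,0,2)]-1 h3:-1[(0,0,2,1)]-1 h3:-2[(0,0,2,0)]-1
p3 O@[(0,0,1,2)]: h2:-1[(0,0,0,2)]-1 h3:-1[(0,0,1,1)]+1* h3:-2[(0,0,1,0)]-1
p4 X@[(0,0,1,1)]: h2:-1[(0,0,0,1)]-1* h3:-1[(0,0,1,0)]-1
p5 O@[(0,0,0,1)]: h3:-1[(0,0,0,0)]+1*
p6 X@[(0,0,0,0)] terminal -1; root [(0,0,3,2)] d5

PV length from [(0,0,3,2)]: 5 plies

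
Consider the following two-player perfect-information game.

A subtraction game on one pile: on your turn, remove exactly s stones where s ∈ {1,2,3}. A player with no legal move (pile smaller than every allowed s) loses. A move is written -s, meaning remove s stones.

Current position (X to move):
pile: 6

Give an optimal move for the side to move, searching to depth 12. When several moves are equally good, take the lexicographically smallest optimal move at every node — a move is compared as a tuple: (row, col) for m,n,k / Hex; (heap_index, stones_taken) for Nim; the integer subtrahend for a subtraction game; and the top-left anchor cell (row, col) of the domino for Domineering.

ply 1, X at 6 | -1=-1→5; -2=+1→4*; -3=-1→3
ply 2, O at 4 | -1=-1→3*; -2=-1→2; -3=-1→1
ply 3, X at 3 | -1=-1→2; -2=-1→1; -3=+1→0*
ply 4: 0 is terminal -1 (O); from 6 depth 12

X's best at [6]: -2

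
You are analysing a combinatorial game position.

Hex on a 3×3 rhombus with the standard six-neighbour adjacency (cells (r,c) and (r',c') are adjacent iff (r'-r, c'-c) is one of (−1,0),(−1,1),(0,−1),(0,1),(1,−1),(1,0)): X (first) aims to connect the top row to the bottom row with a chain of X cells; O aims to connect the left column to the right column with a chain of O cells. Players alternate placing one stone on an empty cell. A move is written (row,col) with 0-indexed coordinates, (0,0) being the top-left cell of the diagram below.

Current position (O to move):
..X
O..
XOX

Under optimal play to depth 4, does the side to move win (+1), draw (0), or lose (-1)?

p1 O@[..X/O../XOX]: (0,0)[O.X/O../XOX]-1* (0,1)[.OX/O../XOX]-1 (1,1)[..X/OO./XOX]-1 (1,2)[..X/O.O/XOX]-1
p2 X@[O.X/O../XOX]: (0,1)[OXX/O../XOX]+1* (1,1)[O.X/OX./XOX]+1 (1,2)[O.X/O.X/XOX]+1
p3 O@[OXX/O../XOX]: (1,1)[OXX/OO./XOX]-1* (1,2)[OXX/O.O/XOX]-1
p4 X@[OXX/OO./XOX]: (1,2)[OXX/OOX/XOX]+1*
p5 O@[OXX/OOX/XOX] terminal -1; root [..X/O../XOX] d4

value(..X/O../XOX, O) = -1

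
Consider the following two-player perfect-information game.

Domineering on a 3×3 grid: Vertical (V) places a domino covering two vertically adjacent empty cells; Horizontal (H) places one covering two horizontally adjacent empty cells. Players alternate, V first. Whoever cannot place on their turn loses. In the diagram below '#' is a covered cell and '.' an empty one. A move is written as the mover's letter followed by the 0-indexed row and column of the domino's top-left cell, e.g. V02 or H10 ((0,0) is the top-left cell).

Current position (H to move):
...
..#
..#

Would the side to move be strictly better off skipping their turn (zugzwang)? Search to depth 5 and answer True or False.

p1 H@[.../..#/..#]: H00[##./..#/..#]-1 H01[.##/..#/..#]-1 H10[.../###/..#]+1* H20[.../..#/###]-1
p2 V@[.../###/..#] terminal -1; root [.../..#/..#] d5
suppose H passes — search the same position with V to move:
pass> p1 V@[.../..#/..#]: V00[#../#.#/..#]+1* V01[.#./.##/..#]+1 V10[.../#.#/#.#]+1 V11[.../.##/.##]+1
pass> p2 H@[#../#.#/..#]: H01[###/#.#/..#]-1* H20[#../#.#/###]-1
pass> p3 V@[###/#.#/..#]: V11[###/###/.##]+1*
pass> p4 H@[###/###/.##] terminal -1; root [.../..#/..#] d5
for H: play +1, pass -1

zugzwang(.../..#/..#, H) = False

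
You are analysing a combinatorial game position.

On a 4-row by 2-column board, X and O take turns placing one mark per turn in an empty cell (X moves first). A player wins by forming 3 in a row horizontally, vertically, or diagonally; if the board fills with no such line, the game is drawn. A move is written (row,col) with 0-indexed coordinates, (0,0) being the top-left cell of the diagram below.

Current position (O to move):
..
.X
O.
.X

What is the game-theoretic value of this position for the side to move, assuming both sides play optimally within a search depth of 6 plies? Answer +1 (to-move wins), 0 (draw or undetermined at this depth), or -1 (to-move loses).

p1 O@[../.X/O./.X]: (0,0)[O./.X/O./.X]-1 (0,1)[.O/.X/O./.X]-1 (1,0)[../OX/O./.X]-1 (2,1)[../.X/OO/.X]+0* (3,0)[../.X/O./OX]-1
p2 X@[../.X/OO/.X]: (0,0)[X./.X/OO/.X]+0* (0,1)[.X/.X/OO/.X]-1 (1,0)[../XX/OO/.X]+0 (3,0)[../.X/OO/XX]+0
p3 O@[X./.X/OO/.X]: (0,1)[XO/.X/OO/.X]+0* (1,0)[X./OX/OO/.X]+0 (3,0)[X./.X/OO/OX]+0
p4 X@[XO/.X/OO/.X]: (1,0)[XO/XX/OO/.X]+0* (3,0)[XO/.X/OO/XX]+0
p5 O@[XO/XX/OO/.X]: (3,0)[XO/XX/OO/OX]+0*
p6 X@[XO/XX/OO/OX] terminal +0; root [../.X/O./.X] d6

value(../.X/O./.X, O) = 0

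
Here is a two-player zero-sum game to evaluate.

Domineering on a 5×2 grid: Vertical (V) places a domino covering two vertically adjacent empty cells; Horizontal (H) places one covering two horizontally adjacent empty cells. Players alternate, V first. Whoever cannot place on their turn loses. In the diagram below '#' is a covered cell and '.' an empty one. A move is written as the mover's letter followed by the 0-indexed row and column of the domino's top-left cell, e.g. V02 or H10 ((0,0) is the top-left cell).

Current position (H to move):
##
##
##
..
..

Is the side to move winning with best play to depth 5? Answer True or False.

ply 1, H at ##/##/##/../.. | H30=+1→##/##/##/##/..*; H40=+1→##/##/##/../##
ply 2: ##/##/##/##/.. is terminal -1 (V); from ##/##/##/../.. depth 5

H winning at [##/##/##/../..]: True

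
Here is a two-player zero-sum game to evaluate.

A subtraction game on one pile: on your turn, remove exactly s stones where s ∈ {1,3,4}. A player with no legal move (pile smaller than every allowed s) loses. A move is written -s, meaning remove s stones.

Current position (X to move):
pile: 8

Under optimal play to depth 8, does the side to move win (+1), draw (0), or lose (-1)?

value(8, X) = +1

ply 1, X at 8 | -1=+1→7*; -3=-1→5; -4=-1→4
ply 2, O at 7 | -1=-1→6*; -3=-1→4; -4=-1→3
ply 3, X at 6 | -1=-1→5; -3=-1→3; -4=+1→2*
ply 4, O at 2 | -1=-1→1*
ply 5, X at 1 | -1=+1→0*
ply 6: 0 is terminal -1 (O); from 8 depth 8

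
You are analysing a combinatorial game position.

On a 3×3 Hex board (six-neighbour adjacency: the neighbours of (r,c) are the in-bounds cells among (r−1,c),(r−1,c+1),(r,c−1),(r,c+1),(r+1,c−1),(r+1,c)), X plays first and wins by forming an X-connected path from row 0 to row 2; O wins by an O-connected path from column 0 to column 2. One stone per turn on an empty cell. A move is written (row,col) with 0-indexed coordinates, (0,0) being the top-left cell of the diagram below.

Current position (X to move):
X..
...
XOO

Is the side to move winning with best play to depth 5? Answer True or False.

[X../.../XOO] X move#1: (0,1):+1/XX./.../XOO*, (0,2):+1/X.X/.../XOO, (1,0):+1/X../X../XOO, (1,1):+1/X../.X./XOO, (1,2):+1/X../..X/XOO
[XX./.../XOO] O move#2: (0,2):-1/XXO/.../XOO*, (1,0):-1/XX./O../XOO, (1,1):-1/XX./.O./XOO, (1,2):-1/XX./..O/XOO
[XXO/.../XOO] X move#3: (1,0):+1/XXO/X../XOO*, (1,1):+1/XXO/.X./XOO, (1,2):+1/XXO/..X/XOO
[XXO/X../XOO] end (terminal -1, O#4); searched X../.../XOO to 5

X winning at [X../.../XOO]: True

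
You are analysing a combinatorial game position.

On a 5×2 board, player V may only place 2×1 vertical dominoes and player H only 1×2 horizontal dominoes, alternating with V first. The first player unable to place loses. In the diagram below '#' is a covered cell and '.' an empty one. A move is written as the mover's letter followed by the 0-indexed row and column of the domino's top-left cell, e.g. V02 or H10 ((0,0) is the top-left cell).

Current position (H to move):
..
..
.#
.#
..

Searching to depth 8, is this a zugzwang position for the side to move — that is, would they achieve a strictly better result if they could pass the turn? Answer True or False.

zugzwang(../../.#/.#/.., H) = False

ply 1, H at ../../.#/.#/.. | H00=+1→##/../.#/.#/..*; H10=+1→../##/.#/.#/..; H40=-1→../../.#/.#/##
ply 2, V at ##/../.#/.#/.. | V10=-1→##/#./##/.#/..*; V20=-1→##/../##/##/..; V30=-1→##/../.#/##/#.
ply 3, H at ##/#./##/.#/.. | H40=+1→##/#./##/.#/##*
ply 4: ##/#./##/.#/## is terminal -1 (V); from ../../.#/.#/.. depth 8
if H skipped the turn, V would face:
~ ply 1, V at ../../.#/.#/.. | V00=+1→#./#./.#/.#/..*; V01=+1→.#/.#/.#/.#/..; V10=+1→../#./##/.#/..; V20=-1→../../##/##/..; V30=-1→../../.#/##/#.
~ ply 2, H at #./#./.#/.#/.. | H40=-1→#./#./.#/.#/##*
~ ply 3, V at #./#./.#/.#/## | V01=+1→##/##/.#/.#/##*; V20=+1→#./#./##/##/##
~ ply 4: ##/##/.#/.#/## is terminal -1 (H); from ../../.#/.#/.. depth 8
compare (H): move=+1 vs pass=-1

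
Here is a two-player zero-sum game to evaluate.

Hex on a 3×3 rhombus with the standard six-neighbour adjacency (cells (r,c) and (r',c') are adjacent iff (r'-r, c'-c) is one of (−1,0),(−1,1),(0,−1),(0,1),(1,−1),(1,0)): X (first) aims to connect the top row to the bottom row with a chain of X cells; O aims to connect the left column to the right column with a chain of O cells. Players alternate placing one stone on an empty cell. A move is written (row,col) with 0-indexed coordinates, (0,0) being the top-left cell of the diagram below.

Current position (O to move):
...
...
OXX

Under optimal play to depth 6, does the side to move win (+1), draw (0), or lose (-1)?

value(.../.../OXX, O) = +1

ply 1, O at .../.../OXX | (0,0)=-1→O../.../OXX; (0,1)=-1→.O./.../OXX; (0,2)=+1→..O/.../OXX*; (1,0)=-1→.../O../OXX; (1,1)=+1→.../.O./OXX; (1,2)=-1→.../..O/OXX
ply 2, X at ..O/.../OXX | (0,0)=-1→X.O/.../OXX*; (0,1)=-1→.XO/.../OXX; (1,0)=-1→..O/X../OXX; (1,1)=-1→..O/.X./OXX; (1,2)=-1→..O/..X/OXX
ply 3, O at X.O/.../OXX | (0,1)=+1→XOO/.../OXX*; (1,0)=+1→X.O/O../OXX; (1,1)=+1→X.O/.O./OXX; (1,2)=-1→X.O/..O/OXX
ply 4, X at XOO/.../OXX | (1,0)=-1→XOO/X../OXX*; (1,1)=-1→XOO/.X./OXX; (1,2)=-1→XOO/..X/OXX
ply 5, O at XOO/X../OXX | (1,1)=+1→XOO/XO./OXX*; (1,2)=-1→XOO/X.O/OXX
ply 6: XOO/XO./OXX is terminal -1 (X); from .../.../OXX depth 6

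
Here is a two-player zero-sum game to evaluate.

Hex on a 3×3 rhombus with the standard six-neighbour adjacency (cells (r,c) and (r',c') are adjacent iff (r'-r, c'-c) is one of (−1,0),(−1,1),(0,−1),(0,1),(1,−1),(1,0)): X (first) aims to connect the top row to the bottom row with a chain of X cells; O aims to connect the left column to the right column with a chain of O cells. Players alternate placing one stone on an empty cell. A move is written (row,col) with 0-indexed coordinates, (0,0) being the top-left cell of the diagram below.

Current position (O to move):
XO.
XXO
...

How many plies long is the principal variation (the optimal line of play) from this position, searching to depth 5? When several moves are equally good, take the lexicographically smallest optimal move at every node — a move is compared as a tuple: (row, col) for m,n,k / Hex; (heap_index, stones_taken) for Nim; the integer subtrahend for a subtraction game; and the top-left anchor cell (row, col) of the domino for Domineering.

PV length from [XO./XXO/...]: 2 plies

p1 O@[XO./XXO/...]: (0,2)[XOO/XXO/...]-1* (2,0)[XO./XXO/O..]-1 (2,1)[XO./XXO/.O.]-1 (2,2)[XO./XXO/..O]-1
p2 X@[XOO/XXO/...]: (2,0)[XOO/XXO/X..]+1* (2,1)[XOO/XXO/.X.]+1 (2,2)[XOO/XXO/..X]+1
p3 O@[XOO/XXO/X..] terminal -1; root [XO./XXO/...] d5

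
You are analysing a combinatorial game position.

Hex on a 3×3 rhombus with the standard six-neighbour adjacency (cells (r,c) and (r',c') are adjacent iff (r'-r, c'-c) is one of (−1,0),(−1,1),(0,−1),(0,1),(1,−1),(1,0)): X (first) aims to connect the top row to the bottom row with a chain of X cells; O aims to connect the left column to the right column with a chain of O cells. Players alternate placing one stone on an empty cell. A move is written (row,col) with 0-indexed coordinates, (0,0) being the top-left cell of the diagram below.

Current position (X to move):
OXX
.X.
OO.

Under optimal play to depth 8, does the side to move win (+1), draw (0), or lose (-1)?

value(OXX/.X./OO., X) = -1

p1 X@[OXX/.X./OO.]: (1,0)[OXX/XX./OO.]-1* (1,2)[OXX/.XX/OO.]-1 (2,2)[OXX/.X./OOX]-1
p2 O@[OXX/XX./OO.]: (1,2)[OXX/XXO/OO.]+1* (2,2)[OXX/XX./OOO]+1
p3 X@[OXX/XXO/OO.] terminal -1; root [OXX/.X./OO.] d8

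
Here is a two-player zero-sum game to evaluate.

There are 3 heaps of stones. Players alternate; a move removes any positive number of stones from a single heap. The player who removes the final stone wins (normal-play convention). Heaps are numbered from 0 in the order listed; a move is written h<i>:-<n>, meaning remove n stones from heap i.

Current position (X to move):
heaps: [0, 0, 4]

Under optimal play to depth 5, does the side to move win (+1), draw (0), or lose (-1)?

value((0,0,4), X) = +1

[(0,0,4)] X move#1: h2:-1:-1/(0,0,3), h2:-2:-1/(0,0,2), h2:-3:-1/(0,0,1), h2:-4:+1/(0,0,0)*
[(0,0,0)] end (terminal -1, O#2); searched (0,0,4) to 5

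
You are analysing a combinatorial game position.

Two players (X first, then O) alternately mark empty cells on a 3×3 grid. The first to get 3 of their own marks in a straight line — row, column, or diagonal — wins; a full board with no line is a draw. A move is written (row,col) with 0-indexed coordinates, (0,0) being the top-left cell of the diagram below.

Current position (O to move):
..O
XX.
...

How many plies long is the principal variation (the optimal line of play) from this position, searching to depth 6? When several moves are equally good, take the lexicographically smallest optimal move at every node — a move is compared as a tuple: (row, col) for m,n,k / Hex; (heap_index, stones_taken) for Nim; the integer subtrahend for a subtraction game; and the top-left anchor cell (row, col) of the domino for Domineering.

PV length from [..O/XX./...]: 6 plies

ply 1, O at ..O/XX./... | (0,0)=-1→O.O/XX./...; (0,1)=-1→.OO/XX./...; (1,2)=+0→..O/XXO/...*; (2,0)=-1→..O/XX./O..; (2,1)=-1→..O/XX./.O.; (2,2)=-1→..O/XX./..O
ply 2, X at ..O/XXO/... | (0,0)=-1→X.O/XXO/...; (0,1)=-1→.XO/XXO/...; (2,0)=-1→..O/XXO/X..; (2,1)=-1→..O/XXO/.X.; (2,2)=+0→..O/XXO/..X*
ply 3, O at ..O/XXO/..X | (0,0)=+0→O.O/XXO/..X*; (0,1)=-1→.OO/XXO/..X; (2,0)=-1→..O/XXO/O.X; (2,1)=-1→..O/XXO/.OX
ply 4, X at O.O/XXO/..X | (0,1)=+0→OXO/XXO/..X*; (2,0)=-1→O.O/XXO/X.X; (2,1)=-1→O.O/XXO/.XX
ply 5, O at OXO/XXO/..X | (2,0)=-1→OXO/XXO/O.X; (2,1)=+0→OXO/XXO/.OX*
ply 6, X at OXO/XXO/.OX | (2,0)=+0→OXO/XXO/XOX*
ply 7: OXO/XXO/XOX is terminal +0 (O); from ..O/XX./... depth 6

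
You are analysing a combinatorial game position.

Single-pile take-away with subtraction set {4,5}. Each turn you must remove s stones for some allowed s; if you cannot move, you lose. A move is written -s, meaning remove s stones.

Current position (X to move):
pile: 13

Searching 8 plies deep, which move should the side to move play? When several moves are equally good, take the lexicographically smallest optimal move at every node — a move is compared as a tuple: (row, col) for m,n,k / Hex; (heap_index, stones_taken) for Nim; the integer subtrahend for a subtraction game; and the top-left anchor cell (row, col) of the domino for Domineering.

X's best at [13]: -4

p1 X@[13]: -4[9]+1* -5[8]-1
p2 O@[9]: -4[5]-1* -5[4]-1
p3 X@[5]: -4[1]+1* -5[0]+1
p4 O@[1] terminal -1; root [13] d8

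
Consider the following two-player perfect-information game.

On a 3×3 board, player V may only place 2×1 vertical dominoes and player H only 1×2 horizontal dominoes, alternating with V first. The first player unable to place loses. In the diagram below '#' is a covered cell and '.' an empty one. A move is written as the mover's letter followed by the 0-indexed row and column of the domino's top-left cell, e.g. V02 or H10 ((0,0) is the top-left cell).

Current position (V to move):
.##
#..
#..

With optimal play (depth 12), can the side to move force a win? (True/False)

V winning at [.##/#../#..]: True

ply 1, V at .##/#../#.. | V11=+1→.##/##./##.*; V12=+1→.##/#.#/#.#
ply 2: .##/##./##. is terminal -1 (H); from .##/#../#.. depth 12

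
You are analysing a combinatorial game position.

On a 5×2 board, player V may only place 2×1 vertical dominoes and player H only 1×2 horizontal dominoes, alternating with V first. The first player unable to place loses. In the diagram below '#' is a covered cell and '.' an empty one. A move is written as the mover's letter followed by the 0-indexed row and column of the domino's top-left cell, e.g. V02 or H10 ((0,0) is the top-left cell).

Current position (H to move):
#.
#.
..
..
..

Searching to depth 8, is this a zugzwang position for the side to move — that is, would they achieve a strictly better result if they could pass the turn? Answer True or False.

p1 H@[#./#./../../..]: H20[#./#./##/../..]-1 H30[#./#./../##/..]+1* H40[#./#./../../##]-1
p2 V@[#./#./../##/..]: V01[##/##/../##/..]-1* V11[#./##/.#/##/..]-1
p3 H@[##/##/../##/..]: H20[##/##/##/##/..]+1* H40[##/##/../##/##]+1
p4 V@[##/##/##/##/..] terminal -1; root [#./#./../../..] d8
pass branch (V moves first from the same position):
  | p1 V@[#./#./../../..]: V01[##/##/../../..]-1 V11[#./##/.#/../..]-1 V20[#./#./#./#./..]+1* V21[#./#./.#/.#/..]+1 V30[#./#./../#./#.]+1 V31[#./#./../.#/.#]+1
  | p2 H@[#./#./#./#./..]: H40[#./#./#./#./##]-1*
  | p3 V@[#./#./#./#./##]: V01[##/##/#./#./##]+1* V11[#./##/##/#./##]+1 V21[#./#./##/##/##]+1
  | p4 H@[##/##/#./#./##] terminal -1; root [#./#./../../..] d8
H moving scores +1; H passing scores -1

zugzwang(#./#./../../.., H) = False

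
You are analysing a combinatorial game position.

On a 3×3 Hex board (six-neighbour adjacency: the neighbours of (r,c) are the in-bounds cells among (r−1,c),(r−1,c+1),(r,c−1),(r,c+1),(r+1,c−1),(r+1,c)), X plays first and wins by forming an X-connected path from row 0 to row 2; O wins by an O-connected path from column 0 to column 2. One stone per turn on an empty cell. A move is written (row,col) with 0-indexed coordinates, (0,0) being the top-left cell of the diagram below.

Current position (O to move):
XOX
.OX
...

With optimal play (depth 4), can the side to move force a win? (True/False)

O winning at [XOX/.OX/...]: False

p1 O@[XOX/.OX/...]: (1,0)[XOX/OOX/...]-1* (2,0)[XOX/.OX/O..]-1 (2,1)[XOX/.OX/.O.]-1 (2,2)[XOX/.OX/..O]-1
p2 X@[XOX/OOX/...]: (2,0)[XOX/OOX/X..]+1* (2,1)[XOX/OOX/.X.]+1 (2,2)[XOX/OOX/..X]+1
p3 O@[XOX/OOX/X..]: (2,1)[XOX/OOX/XO.]-1* (2,2)[XOX/OOX/X.O]-1
p4 X@[XOX/OOX/XO.]: (2,2)[XOX/OOX/XOX]+1*
p5 O@[XOX/OOX/XOX] terminal -1; root [XOX/.OX/...] d4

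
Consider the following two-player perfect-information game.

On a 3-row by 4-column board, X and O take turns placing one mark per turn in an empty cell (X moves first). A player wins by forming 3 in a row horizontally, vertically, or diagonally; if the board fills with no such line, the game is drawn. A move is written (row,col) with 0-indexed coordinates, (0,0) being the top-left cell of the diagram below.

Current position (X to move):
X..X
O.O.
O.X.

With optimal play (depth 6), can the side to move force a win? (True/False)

p1 X@[X..X/O.O./O.X.]: (0,1)[XX.X/O.O./O.X.]-1 (0,2)[X.XX/O.O./O.X.]-1 (1,1)[X..X/OXO./O.X.]+1* (1,3)[X..X/O.OX/O.X.]-1 (2,1)[X..X/O.O./OXX.]-1 (2,3)[X..X/O.O./O.XX]-1
p2 O@[X..X/OXO./O.X.] terminal -1; root [X..X/O.O./O.X.] d6

X winning at [X..X/O.O./O.X.]: True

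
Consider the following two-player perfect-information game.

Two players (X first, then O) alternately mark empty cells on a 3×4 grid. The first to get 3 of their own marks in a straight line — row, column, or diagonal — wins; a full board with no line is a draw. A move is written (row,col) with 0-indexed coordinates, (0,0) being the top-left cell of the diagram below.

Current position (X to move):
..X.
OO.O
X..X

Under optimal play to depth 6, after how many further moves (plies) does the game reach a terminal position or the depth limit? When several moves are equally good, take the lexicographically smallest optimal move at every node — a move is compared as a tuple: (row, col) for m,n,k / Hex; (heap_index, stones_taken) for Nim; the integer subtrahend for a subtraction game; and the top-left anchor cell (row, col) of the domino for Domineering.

p1 X@[..X./OO.O/X..X]: (0,0)[X.X./OO.O/X..X]-1 (0,1)[.XX./OO.O/X..X]-1 (0,3)[..XX/OO.O/X..X]-1 (1,2)[..X./OOXO/X..X]+1* (2,1)[..X./OO.O/XX.X]-1 (2,2)[..X./OO.O/X.XX]-1
p2 O@[..X./OOXO/X..X]: (0,0)[O.X./OOXO/X..X]-1* (0,1)[.OX./OOXO/X..X]-1 (0,3)[..XO/OOXO/X..X]-1 (2,1)[..X./OOXO/XO.X]-1 (2,2)[..X./OOXO/X.OX]-1
p3 X@[O.X./OOXO/X..X]: (0,1)[OXX./OOXO/X..X]+1* (0,3)[O.XX/OOXO/X..X]-1 (2,1)[O.X./OOXO/XX.X]-1 (2,2)[O.X./OOXO/X.XX]+1
p4 O@[OXX./OOXO/X..X] terminal -1; root [..X./OO.O/X..X] d6

PV length from [..X./OO.O/X..X]: 3 plies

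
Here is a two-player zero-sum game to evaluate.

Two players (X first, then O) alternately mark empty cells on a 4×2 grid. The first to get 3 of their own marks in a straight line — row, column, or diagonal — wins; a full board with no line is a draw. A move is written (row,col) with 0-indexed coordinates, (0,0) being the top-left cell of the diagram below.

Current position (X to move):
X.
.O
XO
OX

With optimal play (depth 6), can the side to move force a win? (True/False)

X winning at [X./.O/XO/OX]: True

[X./.O/XO/OX] X move#1: (0,1):+0/XX/.O/XO/OX, (1,0):+1/X./XO/XO/OX*
[X./XO/XO/OX] end (terminal -1, O#2); searched X./.O/XO/OX to 6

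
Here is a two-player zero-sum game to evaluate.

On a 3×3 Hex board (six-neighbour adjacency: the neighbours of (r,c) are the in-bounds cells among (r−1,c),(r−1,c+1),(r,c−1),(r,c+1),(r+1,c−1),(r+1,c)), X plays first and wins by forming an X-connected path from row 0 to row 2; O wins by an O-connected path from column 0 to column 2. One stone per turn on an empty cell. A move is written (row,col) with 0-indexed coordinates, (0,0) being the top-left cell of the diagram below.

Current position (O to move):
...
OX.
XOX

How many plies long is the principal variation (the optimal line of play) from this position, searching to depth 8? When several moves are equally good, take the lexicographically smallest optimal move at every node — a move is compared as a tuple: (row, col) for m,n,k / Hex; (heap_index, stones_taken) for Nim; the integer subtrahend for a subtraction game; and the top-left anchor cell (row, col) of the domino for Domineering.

p1 O@[.../OX./XOX]: (0,0)[O../OX./XOX]-1* (0,1)[.O./OX./XOX]-1 (0,2)[..O/OX./XOX]-1 (1,2)[.../OXO/XOX]-1
p2 X@[O../OX./XOX]: (0,1)[OX./OX./XOX]+1* (0,2)[O.X/OX./XOX]+1 (1,2)[O../OXX/XOX]+1
p3 O@[OX./OX./XOX] terminal -1; root [.../OX./XOX] d8

PV length from [.../OX./XOX]: 2 plies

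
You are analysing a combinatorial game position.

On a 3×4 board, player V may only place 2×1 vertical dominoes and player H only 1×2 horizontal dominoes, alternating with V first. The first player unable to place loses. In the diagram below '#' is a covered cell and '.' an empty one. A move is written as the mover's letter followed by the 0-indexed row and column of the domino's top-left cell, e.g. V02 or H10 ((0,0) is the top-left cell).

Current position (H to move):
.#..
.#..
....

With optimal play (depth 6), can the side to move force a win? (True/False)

ply 1, H at .#../.#../.... | H02=-1→.###/.#../....; H12=+1→.#../.###/....*; H20=-1→.#../.#../##..; H21=-1→.#../.#../.##.; H22=-1→.#../.#../..##
ply 2, V at .#../.###/.... | V00=-1→##../####/....*; V10=-1→.#../####/#...
ply 3, H at ##../####/.... | H02=+1→####/####/....*; H20=+1→##../####/##..; H21=+1→##../####/.##.; H22=+1→##../####/..##
ply 4: ####/####/.... is terminal -1 (V); from .#../.#../.... depth 6

H winning at [.#../.#../....]: True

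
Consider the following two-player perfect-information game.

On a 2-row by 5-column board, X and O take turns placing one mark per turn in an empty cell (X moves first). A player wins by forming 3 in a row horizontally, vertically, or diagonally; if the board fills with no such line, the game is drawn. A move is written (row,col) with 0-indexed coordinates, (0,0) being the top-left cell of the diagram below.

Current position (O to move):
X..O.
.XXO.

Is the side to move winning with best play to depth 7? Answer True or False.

[X..O./.XXO.] O move#1: (0,1):-1/XO.O./.XXO., (0,2):-1/X.OO./.XXO., (0,4):-1/X..OO/.XXO., (1,0):+0/X..O./OXXO.*, (1,4):-1/X..O./.XXOO
[X..O./OXXO.] X move#2: (0,1):+0/XX.O./OXXO.*, (0,2):+0/X.XO./OXXO., (0,4):+0/X..OX/OXXO., (1,4):-1/X..O./OXXOX
[XX.O./OXXO.] O move#3: (0,2):+0/XXOO./OXXO.*, (0,4):-1/XX.OO/OXXO., (1,4):-1/XX.O./OXXOO
[XXOO./OXXO.] X move#4: (0,4):+0/XXOOX/OXXO.*, (1,4):-1/XXOO./OXXOX
[XXOOX/OXXO.] O move#5: (1,4):+0/XXOOX/OXXOO*
[XXOOX/OXXOO] end (terminal +0, X#6); searched X..O./.XXO. to 7

O winning at [X..O./.XXO.]: False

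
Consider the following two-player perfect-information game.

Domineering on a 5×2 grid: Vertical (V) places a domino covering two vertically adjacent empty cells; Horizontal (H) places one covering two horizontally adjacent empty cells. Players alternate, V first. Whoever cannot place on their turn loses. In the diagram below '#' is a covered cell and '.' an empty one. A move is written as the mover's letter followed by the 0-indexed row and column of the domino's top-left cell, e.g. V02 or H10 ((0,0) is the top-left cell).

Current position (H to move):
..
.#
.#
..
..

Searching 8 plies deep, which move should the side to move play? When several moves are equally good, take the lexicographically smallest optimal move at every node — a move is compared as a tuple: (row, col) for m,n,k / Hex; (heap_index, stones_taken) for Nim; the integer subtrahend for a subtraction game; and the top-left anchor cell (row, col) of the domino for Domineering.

[../.#/.#/../..] H move#1: H00:-1/##/.#/.#/../.., H30:+1/../.#/.#/##/..*, H40:+1/../.#/.#/../##
[../.#/.#/##/..] V move#2: V00:-1/#./##/.#/##/..*, V10:-1/../##/##/##/..
[#./##/.#/##/..] H move#3: H40:+1/#./##/.#/##/##*
[#./##/.#/##/##] end (terminal -1, V#4); searched ../.#/.#/../.. to 8

H's best at [../.#/.#/../..]: H30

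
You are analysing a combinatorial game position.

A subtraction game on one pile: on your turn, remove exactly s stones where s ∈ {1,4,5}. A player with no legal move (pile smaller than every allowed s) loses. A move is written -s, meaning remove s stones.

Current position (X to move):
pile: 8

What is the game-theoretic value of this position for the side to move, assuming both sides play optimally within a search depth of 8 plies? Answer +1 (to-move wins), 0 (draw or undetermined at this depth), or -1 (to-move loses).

p1 X@[8]: -1[7]-1* -4[4]-1 -5[3]-1
p2 O@[7]: -1[6]-1 -4[3]-1 -5[2]+1*
p3 X@[2]: -1[1]-1*
p4 O@[1]: -1[0]+1*
p5 X@[0] terminal -1; root [8] d8

value(8, X) = -1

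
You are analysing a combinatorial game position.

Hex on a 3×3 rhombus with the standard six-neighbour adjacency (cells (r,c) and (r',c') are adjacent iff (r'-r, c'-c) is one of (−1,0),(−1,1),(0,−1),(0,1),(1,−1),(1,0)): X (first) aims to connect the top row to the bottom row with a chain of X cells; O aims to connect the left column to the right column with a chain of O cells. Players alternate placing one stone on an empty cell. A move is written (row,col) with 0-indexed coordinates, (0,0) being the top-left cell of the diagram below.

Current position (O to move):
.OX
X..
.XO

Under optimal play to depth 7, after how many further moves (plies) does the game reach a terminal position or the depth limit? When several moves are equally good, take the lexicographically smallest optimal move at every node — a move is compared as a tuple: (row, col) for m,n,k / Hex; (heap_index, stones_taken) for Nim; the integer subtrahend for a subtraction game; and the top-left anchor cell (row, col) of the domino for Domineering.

p1 O@[.OX/X../.XO]: (0,0)[OOX/X../.XO]-1* (1,1)[.OX/XO./.XO]-1 (1,2)[.OX/X.O/.XO]-1 (2,0)[.OX/X../OXO]-1
p2 X@[OOX/X../.XO]: (1,1)[OOX/XX./.XO]+1* (1,2)[OOX/X.X/.XO]+1 (2,0)[OOX/X../XXO]+1
p3 O@[OOX/XX./.XO] terminal -1; root [.OX/X../.XO] d7

PV length from [.OX/X../.XO]: 2 plies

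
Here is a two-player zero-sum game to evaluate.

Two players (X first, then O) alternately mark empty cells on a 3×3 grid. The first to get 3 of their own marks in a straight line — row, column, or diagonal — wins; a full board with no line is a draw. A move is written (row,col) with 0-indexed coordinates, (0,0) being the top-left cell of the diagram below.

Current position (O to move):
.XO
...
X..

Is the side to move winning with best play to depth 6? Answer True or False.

O winning at [.XO/.../X..]: False

[.XO/.../X..] O move#1: (0,0):-1/OXO/.../X.., (1,0):-1/.XO/O../X.., (1,1):+0/.XO/.O./X..*, (1,2):-1/.XO/..O/X.., (2,1):+0/.XO/.../XO., (2,2):+0/.XO/.../X.O
[.XO/.O./X..] X move#2: (0,0):+0/XXO/.O./X..*, (1,0):+0/.XO/XO./X.., (1,2):+0/.XO/.OX/X.., (2,1):-1/.XO/.O./XX., (2,2):+0/.XO/.O./X.X
[XXO/.O./X..] O move#3: (1,0):+0/XXO/OO./X..*, (1,2):-1/XXO/.OO/X.., (2,1):-1/XXO/.O./XO., (2,2):-1/XXO/.O./X.O
[XXO/OO./X..] X move#4: (1,2):+0/XXO/OOX/X..*, (2,1):-1/XXO/OO./XX., (2,2):-1/XXO/OO./X.X
[XXO/OOX/X..] O move#5: (2,1):+0/XXO/OOX/XO.*, (2,2):+0/XXO/OOX/X.O
[XXO/OOX/XO.] X move#6: (2,2):+0/XXO/OOX/XOX*
[XXO/OOX/XOX] end (terminal +0, O#7); searched .XO/.../X.. to 6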